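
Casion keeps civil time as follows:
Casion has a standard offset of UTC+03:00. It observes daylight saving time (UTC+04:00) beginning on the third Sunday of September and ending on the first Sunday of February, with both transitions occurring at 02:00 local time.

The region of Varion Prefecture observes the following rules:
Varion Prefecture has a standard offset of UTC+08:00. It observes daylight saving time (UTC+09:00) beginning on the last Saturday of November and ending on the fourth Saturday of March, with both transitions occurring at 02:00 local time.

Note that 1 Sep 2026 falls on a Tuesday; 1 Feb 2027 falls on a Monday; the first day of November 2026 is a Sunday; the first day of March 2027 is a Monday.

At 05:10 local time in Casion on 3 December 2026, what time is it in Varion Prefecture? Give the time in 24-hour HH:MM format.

10:10

1 September 2026 is a Tuesday, so the first Sunday is September 6 and the third is September 20.
1 February 2027 is a Monday, so the first Sunday is February 7.
3 December 2026 falls between 20 September 2026 and 7 February 2027, so daylight saving is in effect and Casion is at UTC+04:00.
05:10 Casion − 4h = 01:10 UTC.
1 November 2026 is a Sunday, so Saturdays fall on 7, 14, 21, 28; the last is November 28.
1 March 2027 is a Monday, so the first Saturday is March 6 and the fourth is March 27.
At the standard offset (UTC+08:00), 01:10 UTC + 8h = 09:10 Varion Prefecture standard time.
The standard-time date in Varion Prefecture, 3 December 2026, lies within the daylight-saving period (28 November 2026 – 27 March 2027), so Varion Prefecture is on daylight time, UTC+09:00.
01:10 UTC + 9h = 10:10 Varion Prefecture.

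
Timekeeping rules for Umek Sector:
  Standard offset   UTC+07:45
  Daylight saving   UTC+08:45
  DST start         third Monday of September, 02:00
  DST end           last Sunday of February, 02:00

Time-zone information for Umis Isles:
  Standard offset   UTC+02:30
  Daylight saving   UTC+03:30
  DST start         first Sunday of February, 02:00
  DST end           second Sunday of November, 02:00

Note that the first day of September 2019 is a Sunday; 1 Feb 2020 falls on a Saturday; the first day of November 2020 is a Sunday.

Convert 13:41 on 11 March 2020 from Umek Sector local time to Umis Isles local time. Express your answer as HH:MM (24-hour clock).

09:26

1 September 2019 is a Sunday, so the first Monday is September 2 and the third is September 16.
1 February 2020 is a Saturday, so Sundays fall on 2, 9, 16, 23; the last is February 23.
11 March 2020 does not fall between 16 September 2019 and 23 February 2020, so daylight saving is not in effect and Umek Sector is at UTC+07:45.
13:41 Umek Sector − 7h45m = 05:56 UTC.
1 February 2020 is a Saturday, so the first Sunday is February 2.
1 November 2020 is a Sunday, so the first Sunday is November 1 and the second is November 8.
At the standard offset (UTC+02:30), 05:56 UTC + 2h30m = 08:26 Umis Isles standard time.
The standard-time date in Umis Isles, 11 March 2020, lies within the daylight-saving period (2 February – 8 November), so Umis Isles is on daylight time, UTC+03:30.
05:56 UTC + 3h30m = 09:26 Umis Isles.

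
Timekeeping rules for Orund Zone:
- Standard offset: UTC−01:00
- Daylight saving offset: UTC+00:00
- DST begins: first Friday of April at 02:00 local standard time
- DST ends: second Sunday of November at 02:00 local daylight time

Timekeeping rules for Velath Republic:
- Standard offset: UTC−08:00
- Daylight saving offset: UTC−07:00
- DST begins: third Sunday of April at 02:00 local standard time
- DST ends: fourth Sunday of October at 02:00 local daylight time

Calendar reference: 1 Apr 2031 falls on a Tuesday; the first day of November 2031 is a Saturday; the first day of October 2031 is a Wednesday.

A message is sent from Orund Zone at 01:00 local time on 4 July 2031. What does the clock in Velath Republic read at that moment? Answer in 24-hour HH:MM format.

18:00

1 April 2031 is a Tuesday, so the first Friday is April 4.
1 November 2031 is a Saturday, so the first Sunday is November 2 and the second is November 9.
4 July 2031 lies within the daylight-saving period (4 April – 9 November), so Orund Zone is on daylight time, UTC+00:00.
01:00 Orund Zone − 0h = 01:00 UTC.
1 April 2031 is a Tuesday, so the first Sunday is April 6 and the third is April 20.
1 October 2031 is a Wednesday, so the first Sunday is October 5 and the fourth is October 26.
At the standard offset (UTC−08:00), 01:00 UTC − 8h = 17:00 Velath Republic standard time (rolling into the previous day, 3 July 2031).
Daylight saving runs 20 April – 26 October; the standard-time date in Velath Republic, 3 July 2031, is inside that window, so Velath Republic is at UTC−07:00.
01:00 UTC − 7h = 18:00 Velath Republic (rolling into the previous day, 3 July 2031).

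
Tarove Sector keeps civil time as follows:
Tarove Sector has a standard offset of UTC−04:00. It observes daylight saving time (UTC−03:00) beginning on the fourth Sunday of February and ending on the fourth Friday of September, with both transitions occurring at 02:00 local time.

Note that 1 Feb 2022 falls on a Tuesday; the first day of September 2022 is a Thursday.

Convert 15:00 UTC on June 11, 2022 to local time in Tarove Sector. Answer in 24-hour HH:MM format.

1 February 2022 is a Tuesday, so the first Sunday is February 6 and the fourth is February 27.
1 September 2022 is a Thursday, so the first Friday is September 2 and the fourth is September 23.
At the standard offset (UTC−04:00), 15:00 UTC − 4h = 11:00 Tarove Sector standard time.
The standard-time date in Tarove Sector, June 11, 2022, falls between 27 February and 23 September, so daylight saving is in effect and Tarove Sector is at UTC−03:00.
15:00 UTC − 3h = 12:00 local.

12:00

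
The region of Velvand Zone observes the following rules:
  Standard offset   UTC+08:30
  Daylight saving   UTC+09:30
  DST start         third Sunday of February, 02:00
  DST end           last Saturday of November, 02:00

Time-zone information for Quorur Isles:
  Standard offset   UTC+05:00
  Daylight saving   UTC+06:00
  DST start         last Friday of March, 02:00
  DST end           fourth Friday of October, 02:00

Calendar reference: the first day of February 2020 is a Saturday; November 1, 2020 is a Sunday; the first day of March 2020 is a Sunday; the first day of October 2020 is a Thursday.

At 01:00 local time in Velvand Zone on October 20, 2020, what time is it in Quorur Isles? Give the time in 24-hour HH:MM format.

1 February 2020 is a Saturday, so the first Sunday is February 2 and the third is February 16.
1 November 2020 is a Sunday, so Saturdays fall on 7, 14, 21, 28; the last is November 28.
Daylight saving runs 16 February – 28 November; October 20, 2020 is inside that window, so Velvand Zone is at UTC+09:30.
01:00 Velvand Zone − 9h30m = 15:30 UTC (rolling into the previous day, 19 October 2020).
1 March 2020 is a Sunday, so Fridays fall on 6, 13, 20, 27; the last is March 27.
1 October 2020 is a Thursday, so the first Friday is October 2 and the fourth is October 23.
At the standard offset (UTC+05:00), 15:30 UTC + 5h = 20:30 Quorur Isles standard time.
Daylight saving runs 27 March – 23 October; the standard-time date in Quorur Isles, October 19, 2020, is inside that window, so Quorur Isles is at UTC+06:00.
15:30 UTC + 6h = 21:30 Quorur Isles.

21:30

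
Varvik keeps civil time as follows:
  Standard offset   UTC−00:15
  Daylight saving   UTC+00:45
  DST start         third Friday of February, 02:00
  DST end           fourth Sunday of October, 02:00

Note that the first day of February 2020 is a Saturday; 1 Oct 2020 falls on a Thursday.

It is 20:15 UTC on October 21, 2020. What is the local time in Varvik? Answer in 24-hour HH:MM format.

1 February 2020 is a Saturday, so the first Friday is February 7 and the third is February 21.
1 October 2020 is a Thursday, so the first Sunday is October 4 and the fourth is October 25.
At the standard offset (UTC−00:15), 20:15 UTC − 0h15m = 20:00 Varvik standard time.
The standard-time date in Varvik, October 21, 2020, lies within the daylight-saving period (21 February – 25 October), so Varvik is on daylight time, UTC+00:45.
20:15 UTC + 0h45m = 21:00 local.

21:00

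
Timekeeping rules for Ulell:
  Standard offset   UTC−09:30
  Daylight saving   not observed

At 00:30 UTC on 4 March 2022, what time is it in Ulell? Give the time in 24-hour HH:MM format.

Ulell stays on UTC−09:30 all year.
00:30 UTC − 9h30m = 15:00 local (rolling into the previous day, 3 March 2022).

15:00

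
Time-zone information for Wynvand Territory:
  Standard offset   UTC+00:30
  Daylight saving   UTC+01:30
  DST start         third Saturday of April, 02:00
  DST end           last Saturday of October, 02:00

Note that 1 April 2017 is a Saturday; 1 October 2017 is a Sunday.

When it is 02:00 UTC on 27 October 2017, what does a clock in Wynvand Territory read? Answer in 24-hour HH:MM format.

1 April 2017 is a Saturday, so the first Saturday is April 1 and the third is April 15.
1 October 2017 is a Sunday, so Saturdays fall on 7, 14, 21, 28; the last is October 28.
At the standard offset (UTC+00:30), 02:00 UTC + 0h30m = 02:30 Wynvand Territory standard time.
Daylight saving runs 15 April – 28 October; the standard-time date in Wynvand Territory, 27 October 2017, is inside that window, so Wynvand Territory is at UTC+01:30.
02:00 UTC + 1h30m = 03:30 local.

03:30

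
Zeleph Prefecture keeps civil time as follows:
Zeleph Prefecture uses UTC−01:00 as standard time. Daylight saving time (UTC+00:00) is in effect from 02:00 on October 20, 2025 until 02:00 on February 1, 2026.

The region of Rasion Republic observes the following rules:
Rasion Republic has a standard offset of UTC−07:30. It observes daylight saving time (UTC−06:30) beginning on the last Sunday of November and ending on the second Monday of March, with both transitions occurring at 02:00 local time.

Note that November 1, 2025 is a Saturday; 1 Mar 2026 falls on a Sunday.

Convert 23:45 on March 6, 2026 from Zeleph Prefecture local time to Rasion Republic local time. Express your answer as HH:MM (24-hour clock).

March 6, 2026 is outside the daylight-saving period (20 October 2025 – 1 February 2026), so Zeleph Prefecture is on standard time, UTC−01:00.
23:45 Zeleph Prefecture + 1h = 00:45 UTC (rolling into the next day, 7 March 2026).
1 November 2025 is a Saturday, so Sundays fall on 2, 9, 16, 23, 30; the last is November 30.
1 March 2026 is a Sunday, so the first Monday is March 2 and the second is March 9.
At the standard offset (UTC−07:30), 00:45 UTC − 7h30m = 17:15 Rasion Republic standard time (rolling into the previous day, 6 March 2026).
The standard-time date in Rasion Republic, March 6, 2026, lies within the daylight-saving period (30 November 2025 – 9 March 2026), so Rasion Republic is on daylight time, UTC−06:30.
00:45 UTC − 6h30m = 18:15 Rasion Republic (rolling into the previous day, 6 March 2026).

18:15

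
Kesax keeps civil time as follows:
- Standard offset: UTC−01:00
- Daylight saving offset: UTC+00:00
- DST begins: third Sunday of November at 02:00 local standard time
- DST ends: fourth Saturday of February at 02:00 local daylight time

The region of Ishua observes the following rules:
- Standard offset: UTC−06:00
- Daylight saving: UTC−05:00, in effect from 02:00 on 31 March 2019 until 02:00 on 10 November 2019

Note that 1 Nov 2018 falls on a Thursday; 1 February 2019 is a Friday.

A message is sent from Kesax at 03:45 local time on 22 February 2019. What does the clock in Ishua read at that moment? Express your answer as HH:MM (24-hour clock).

21:45

1 November 2018 is a Thursday, so the first Sunday is November 4 and the third is November 18.
1 February 2019 is a Friday, so the first Saturday is February 2 and the fourth is February 23.
Daylight saving runs 18 November 2018 – 23 February 2019; 22 February 2019 is inside that window, so Kesax is at UTC+00:00.
03:45 Kesax − 0h = 03:45 UTC.
At the standard offset (UTC−06:00), 03:45 UTC − 6h = 21:45 Ishua standard time (rolling into the previous day, 21 February 2019).
The standard-time date in Ishua, 21 February 2019, does not fall between 31 March and 10 November, so daylight saving is not in effect and Ishua is at UTC−06:00.
03:45 UTC − 6h = 21:45 Ishua (rolling into the previous day, 21 February 2019).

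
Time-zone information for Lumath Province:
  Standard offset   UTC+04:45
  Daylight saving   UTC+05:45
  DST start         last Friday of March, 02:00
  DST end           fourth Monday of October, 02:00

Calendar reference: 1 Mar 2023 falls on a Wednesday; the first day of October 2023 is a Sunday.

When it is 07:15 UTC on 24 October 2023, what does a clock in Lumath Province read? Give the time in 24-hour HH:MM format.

1 March 2023 is a Wednesday, so Fridays fall on 3, 10, 17, 24, 31; the last is March 31.
1 October 2023 is a Sunday, so the first Monday is October 2 and the fourth is October 23.
At the standard offset (UTC+04:45), 07:15 UTC + 4h45m = 12:00 Lumath Province standard time.
The standard-time date in Lumath Province, 24 October 2023, is outside the daylight-saving period (31 March – 23 October), so Lumath Province is on standard time, UTC+04:45.
07:15 UTC + 4h45m = 12:00 local.

12:00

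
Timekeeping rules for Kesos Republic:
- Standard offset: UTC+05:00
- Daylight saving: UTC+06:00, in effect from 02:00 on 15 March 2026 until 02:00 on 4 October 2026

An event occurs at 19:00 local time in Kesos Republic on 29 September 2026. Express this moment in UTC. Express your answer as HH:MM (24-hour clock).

13:00

29 September 2026 falls between 15 March and 4 October, so daylight saving is in effect and Kesos Republic is at UTC+06:00.
19:00 local − 6h = 13:00 UTC.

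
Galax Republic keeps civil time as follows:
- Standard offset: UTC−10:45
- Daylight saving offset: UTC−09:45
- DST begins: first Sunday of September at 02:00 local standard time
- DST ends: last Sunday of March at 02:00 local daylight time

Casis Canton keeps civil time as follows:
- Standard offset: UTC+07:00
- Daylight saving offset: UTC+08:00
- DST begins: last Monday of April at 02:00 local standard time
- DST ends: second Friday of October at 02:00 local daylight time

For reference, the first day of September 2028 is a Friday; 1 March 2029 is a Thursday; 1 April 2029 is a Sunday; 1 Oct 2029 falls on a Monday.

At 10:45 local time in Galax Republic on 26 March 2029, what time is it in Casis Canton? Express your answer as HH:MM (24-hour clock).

04:30

1 September 2028 is a Friday, so the first Sunday is September 3.
1 March 2029 is a Thursday, so Sundays fall on 4, 11, 18, 25; the last is March 25.
26 March 2029 does not fall between 3 September 2028 and 25 March 2029, so daylight saving is not in effect and Galax Republic is at UTC−10:45.
10:45 Galax Republic + 10h45m = 21:30 UTC.
1 April 2029 is a Sunday, so Mondays fall on 2, 9, 16, 23, 30; the last is April 30.
1 October 2029 is a Monday, so the first Friday is October 5 and the second is October 12.
At the standard offset (UTC+07:00), 21:30 UTC + 7h = 04:30 Casis Canton standard time (rolling into the next day, 27 March 2029).
The standard-time date in Casis Canton, 27 March 2029, is outside the daylight-saving period (30 April – 12 October), so Casis Canton is on standard time, UTC+07:00.
21:30 UTC + 7h = 04:30 Casis Canton (rolling into the next day, 27 March 2029).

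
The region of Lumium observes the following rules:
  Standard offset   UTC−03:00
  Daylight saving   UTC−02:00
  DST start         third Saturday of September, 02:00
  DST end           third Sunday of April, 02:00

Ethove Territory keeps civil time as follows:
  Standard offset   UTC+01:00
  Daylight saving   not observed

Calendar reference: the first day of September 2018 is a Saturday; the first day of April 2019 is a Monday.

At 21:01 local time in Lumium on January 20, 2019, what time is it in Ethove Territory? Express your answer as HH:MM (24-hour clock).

1 September 2018 is a Saturday, so the first Saturday is September 1 and the third is September 15.
1 April 2019 is a Monday, so the first Sunday is April 7 and the third is April 21.
Daylight saving runs 15 September 2018 – 21 April 2019; January 20, 2019 is inside that window, so Lumium is at UTC−02:00.
21:01 Lumium + 2h = 23:01 UTC.
Ethove Territory has no daylight saving, so its offset is UTC+01:00 year-round.
23:01 UTC + 1h = 00:01 Ethove Territory (rolling into the next day, 21 January 2019).

00:01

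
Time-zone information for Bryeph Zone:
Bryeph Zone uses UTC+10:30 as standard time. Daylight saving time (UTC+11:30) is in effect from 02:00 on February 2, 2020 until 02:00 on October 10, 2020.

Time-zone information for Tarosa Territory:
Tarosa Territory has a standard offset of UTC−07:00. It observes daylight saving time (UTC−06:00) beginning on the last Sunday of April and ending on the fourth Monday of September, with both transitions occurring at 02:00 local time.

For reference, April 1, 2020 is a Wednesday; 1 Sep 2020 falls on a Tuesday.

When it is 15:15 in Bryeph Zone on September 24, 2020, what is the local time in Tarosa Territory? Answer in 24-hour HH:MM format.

21:45

September 24, 2020 falls between 2 February and 10 October, so daylight saving is in effect and Bryeph Zone is at UTC+11:30.
15:15 Bryeph Zone − 11h30m = 03:45 UTC.
1 April 2020 is a Wednesday, so Sundays fall on 5, 12, 19, 26; the last is April 26.
1 September 2020 is a Tuesday, so the first Monday is September 7 and the fourth is September 28.
At the standard offset (UTC−07:00), 03:45 UTC − 7h = 20:45 Tarosa Territory standard time (rolling into the previous day, 23 September 2020).
The standard-time date in Tarosa Territory, September 23, 2020, falls between 26 April and 28 September, so daylight saving is in effect and Tarosa Territory is at UTC−06:00.
03:45 UTC − 6h = 21:45 Tarosa Territory (rolling into the previous day, 23 September 2020).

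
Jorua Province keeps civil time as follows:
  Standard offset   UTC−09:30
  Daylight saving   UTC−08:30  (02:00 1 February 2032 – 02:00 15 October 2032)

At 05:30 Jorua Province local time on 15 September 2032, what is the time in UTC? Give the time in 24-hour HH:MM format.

15 September 2032 falls between 1 February and 15 October, so daylight saving is in effect and Jorua Province is at UTC−08:30.
05:30 local + 8h30m = 14:00 UTC.

14:00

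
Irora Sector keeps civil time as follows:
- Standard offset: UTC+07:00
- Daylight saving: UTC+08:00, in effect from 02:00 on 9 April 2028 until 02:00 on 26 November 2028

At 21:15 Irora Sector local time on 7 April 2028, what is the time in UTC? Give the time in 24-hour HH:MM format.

14:15

7 April 2028 does not fall between 9 April and 26 November, so daylight saving is not in effect and Irora Sector is at UTC+07:00.
21:15 local − 7h = 14:15 UTC.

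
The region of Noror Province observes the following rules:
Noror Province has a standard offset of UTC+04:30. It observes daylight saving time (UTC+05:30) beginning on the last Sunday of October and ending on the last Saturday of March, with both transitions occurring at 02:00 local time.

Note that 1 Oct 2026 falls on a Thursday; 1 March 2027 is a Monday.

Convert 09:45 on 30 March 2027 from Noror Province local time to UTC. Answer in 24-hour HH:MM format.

1 October 2026 is a Thursday, so Sundays fall on 4, 11, 18, 25; the last is October 25.
1 March 2027 is a Monday, so Saturdays fall on 6, 13, 20, 27; the last is March 27.
30 March 2027 is outside the daylight-saving period (25 October 2026 – 27 March 2027), so Noror Province is on standard time, UTC+04:30.
09:45 local − 4h30m = 05:15 UTC.

05:15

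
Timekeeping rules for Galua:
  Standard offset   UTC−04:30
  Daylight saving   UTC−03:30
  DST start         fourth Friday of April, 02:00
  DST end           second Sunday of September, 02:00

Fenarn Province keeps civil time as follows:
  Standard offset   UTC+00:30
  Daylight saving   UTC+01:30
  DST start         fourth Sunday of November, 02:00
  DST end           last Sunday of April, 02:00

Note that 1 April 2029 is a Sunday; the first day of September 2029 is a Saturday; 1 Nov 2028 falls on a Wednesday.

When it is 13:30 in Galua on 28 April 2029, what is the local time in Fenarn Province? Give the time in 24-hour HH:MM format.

1 April 2029 is a Sunday, so the first Friday is April 6 and the fourth is April 27.
1 September 2029 is a Saturday, so the first Sunday is September 2 and the second is September 9.
Daylight saving runs 27 April – 9 September; 28 April 2029 is inside that window, so Galua is at UTC−03:30.
13:30 Galua + 3h30m = 17:00 UTC.
1 November 2028 is a Wednesday, so the first Sunday is November 5 and the fourth is November 26.
1 April 2029 is a Sunday, so Sundays fall on 1, 8, 15, 22, 29; the last is April 29.
At the standard offset (UTC+00:30), 17:00 UTC + 0h30m = 17:30 Fenarn Province standard time.
The standard-time date in Fenarn Province, 28 April 2029, lies within the daylight-saving period (26 November 2028 – 29 April 2029), so Fenarn Province is on daylight time, UTC+01:30.
17:00 UTC + 1h30m = 18:30 Fenarn Province.

18:30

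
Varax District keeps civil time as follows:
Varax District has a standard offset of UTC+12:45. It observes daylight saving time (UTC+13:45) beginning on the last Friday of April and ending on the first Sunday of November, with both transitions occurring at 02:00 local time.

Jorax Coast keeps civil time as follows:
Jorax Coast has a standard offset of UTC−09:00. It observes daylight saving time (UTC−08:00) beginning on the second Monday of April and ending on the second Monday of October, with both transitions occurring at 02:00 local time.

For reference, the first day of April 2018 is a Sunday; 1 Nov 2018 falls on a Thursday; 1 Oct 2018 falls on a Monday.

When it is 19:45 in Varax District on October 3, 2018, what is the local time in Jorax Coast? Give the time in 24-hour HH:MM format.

1 April 2018 is a Sunday, so Fridays fall on 6, 13, 20, 27; the last is April 27.
1 November 2018 is a Thursday, so the first Sunday is November 4.
October 3, 2018 lies within the daylight-saving period (27 April – 4 November), so Varax District is on daylight time, UTC+13:45.
19:45 Varax District − 13h45m = 06:00 UTC.
1 April 2018 is a Sunday, so the first Monday is April 2 and the second is April 9.
1 October 2018 is a Monday, so the first Monday is October 1 and the second is October 8.
At the standard offset (UTC−09:00), 06:00 UTC − 9h = 21:00 Jorax Coast standard time (rolling into the previous day, 2 October 2018).
The standard-time date in Jorax Coast, October 2, 2018, falls between 9 April and 8 October, so daylight saving is in effect and Jorax Coast is at UTC−08:00.
06:00 UTC − 8h = 22:00 Jorax Coast (rolling into the previous day, 2 October 2018).

22:00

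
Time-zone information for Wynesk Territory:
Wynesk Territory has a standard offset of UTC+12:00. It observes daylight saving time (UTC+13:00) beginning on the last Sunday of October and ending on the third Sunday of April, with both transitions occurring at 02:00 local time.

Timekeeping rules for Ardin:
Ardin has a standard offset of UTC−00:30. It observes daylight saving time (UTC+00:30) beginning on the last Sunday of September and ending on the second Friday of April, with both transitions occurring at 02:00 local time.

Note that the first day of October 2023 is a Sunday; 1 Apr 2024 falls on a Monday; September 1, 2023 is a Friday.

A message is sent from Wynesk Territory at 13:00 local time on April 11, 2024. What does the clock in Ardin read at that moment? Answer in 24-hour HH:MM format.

00:30

1 October 2023 is a Sunday, so Sundays fall on 1, 8, 15, 22, 29; the last is October 29.
1 April 2024 is a Monday, so the first Sunday is April 7 and the third is April 21.
Daylight saving runs 29 October 2023 – 21 April 2024; April 11, 2024 is inside that window, so Wynesk Territory is at UTC+13:00.
13:00 Wynesk Territory − 13h = 00:00 UTC.
1 September 2023 is a Friday, so Sundays fall on 3, 10, 17, 24; the last is September 24.
1 April 2024 is a Monday, so the first Friday is April 5 and the second is April 12.
At the standard offset (UTC−00:30), 00:00 UTC − 0h30m = 23:30 Ardin standard time (rolling into the previous day, 10 April 2024).
Daylight saving runs 24 September 2023 – 12 April 2024; the standard-time date in Ardin, April 10, 2024, is inside that window, so Ardin is at UTC+00:30.
00:00 UTC + 0h30m = 00:30 Ardin.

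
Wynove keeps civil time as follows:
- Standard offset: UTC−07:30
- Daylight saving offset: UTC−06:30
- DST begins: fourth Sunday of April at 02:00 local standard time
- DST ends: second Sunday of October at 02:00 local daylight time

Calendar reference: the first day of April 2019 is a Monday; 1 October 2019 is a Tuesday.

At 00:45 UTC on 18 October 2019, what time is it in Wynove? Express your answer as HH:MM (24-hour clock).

1 April 2019 is a Monday, so the first Sunday is April 7 and the fourth is April 28.
1 October 2019 is a Tuesday, so the first Sunday is October 6 and the second is October 13.
At the standard offset (UTC−07:30), 00:45 UTC − 7h30m = 17:15 Wynove standard time (rolling into the previous day, 17 October 2019).
Daylight saving runs 28 April – 13 October; the standard-time date in Wynove, 17 October 2019, is outside that window, so Wynove is on standard time at UTC−07:30.
00:45 UTC − 7h30m = 17:15 local (rolling into the previous day, 17 October 2019).

17:15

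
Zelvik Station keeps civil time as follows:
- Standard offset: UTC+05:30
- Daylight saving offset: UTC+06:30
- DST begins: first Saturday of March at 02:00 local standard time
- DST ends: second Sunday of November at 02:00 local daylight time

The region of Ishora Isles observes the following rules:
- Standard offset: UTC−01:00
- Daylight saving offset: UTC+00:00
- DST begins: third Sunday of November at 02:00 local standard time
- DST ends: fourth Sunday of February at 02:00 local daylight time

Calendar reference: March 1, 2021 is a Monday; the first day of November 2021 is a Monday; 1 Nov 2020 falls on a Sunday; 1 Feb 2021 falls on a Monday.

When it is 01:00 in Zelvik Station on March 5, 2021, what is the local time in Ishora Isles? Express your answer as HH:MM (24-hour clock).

18:30

1 March 2021 is a Monday, so the first Saturday is March 6.
1 November 2021 is a Monday, so the first Sunday is November 7 and the second is November 14.
March 5, 2021 does not fall between 6 March and 14 November, so daylight saving is not in effect and Zelvik Station is at UTC+05:30.
01:00 Zelvik Station − 5h30m = 19:30 UTC (rolling into the previous day, 4 March 2021).
1 November 2020 is a Sunday, so the first Sunday is November 1 and the third is November 15.
1 February 2021 is a Monday, so the first Sunday is February 7 and the fourth is February 28.
At the standard offset (UTC−01:00), 19:30 UTC − 1h = 18:30 Ishora Isles standard time.
Daylight saving runs 15 November 2020 – 28 February 2021; the standard-time date in Ishora Isles, March 4, 2021, is outside that window, so Ishora Isles is on standard time at UTC−01:00.
19:30 UTC − 1h = 18:30 Ishora Isles.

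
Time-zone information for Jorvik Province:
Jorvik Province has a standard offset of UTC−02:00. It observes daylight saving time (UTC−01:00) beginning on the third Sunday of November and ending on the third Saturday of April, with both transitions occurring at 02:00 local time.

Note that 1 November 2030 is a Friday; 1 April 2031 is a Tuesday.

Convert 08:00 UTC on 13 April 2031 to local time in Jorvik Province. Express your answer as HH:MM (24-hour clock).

1 November 2030 is a Friday, so the first Sunday is November 3 and the third is November 17.
1 April 2031 is a Tuesday, so the first Saturday is April 5 and the third is April 19.
At the standard offset (UTC−02:00), 08:00 UTC − 2h = 06:00 Jorvik Province standard time.
The standard-time date in Jorvik Province, 13 April 2031, falls between 17 November 2030 and 19 April 2031, so daylight saving is in effect and Jorvik Province is at UTC−01:00.
08:00 UTC − 1h = 07:00 local.

07:00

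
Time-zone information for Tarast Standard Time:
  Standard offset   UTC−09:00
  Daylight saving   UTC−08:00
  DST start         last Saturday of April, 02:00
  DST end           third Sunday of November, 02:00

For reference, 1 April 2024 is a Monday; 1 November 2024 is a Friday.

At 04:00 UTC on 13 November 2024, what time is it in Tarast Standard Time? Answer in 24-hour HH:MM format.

20:00

1 April 2024 is a Monday, so Saturdays fall on 6, 13, 20, 27; the last is April 27.
1 November 2024 is a Friday, so the first Sunday is November 3 and the third is November 17.
At the standard offset (UTC−09:00), 04:00 UTC − 9h = 19:00 Tarast Standard Time standard time (rolling into the previous day, 12 November 2024).
Daylight saving runs 27 April – 17 November; the standard-time date in Tarast Standard Time, 12 November 2024, is inside that window, so Tarast Standard Time is at UTC−08:00.
04:00 UTC − 8h = 20:00 local (rolling into the previous day, 12 November 2024).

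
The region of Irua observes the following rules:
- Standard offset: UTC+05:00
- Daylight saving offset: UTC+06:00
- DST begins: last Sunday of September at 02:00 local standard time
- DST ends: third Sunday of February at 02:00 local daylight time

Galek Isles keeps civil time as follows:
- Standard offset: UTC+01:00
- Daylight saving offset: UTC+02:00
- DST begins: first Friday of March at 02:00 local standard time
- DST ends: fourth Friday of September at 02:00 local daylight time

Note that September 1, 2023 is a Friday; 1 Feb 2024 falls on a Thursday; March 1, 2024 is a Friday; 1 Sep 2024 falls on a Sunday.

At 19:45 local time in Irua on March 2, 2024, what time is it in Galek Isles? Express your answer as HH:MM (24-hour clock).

16:45

1 September 2023 is a Friday, so Sundays fall on 3, 10, 17, 24; the last is September 24.
1 February 2024 is a Thursday, so the first Sunday is February 4 and the third is February 18.
Daylight saving runs 24 September 2023 – 18 February 2024; March 2, 2024 is outside that window, so Irua is on standard time at UTC+05:00.
19:45 Irua − 5h = 14:45 UTC.
1 March 2024 is a Friday, so the first Friday is March 1.
1 September 2024 is a Sunday, so the first Friday is September 6 and the fourth is September 27.
At the standard offset (UTC+01:00), 14:45 UTC + 1h = 15:45 Galek Isles standard time.
Daylight saving runs 1 March – 27 September; the standard-time date in Galek Isles, March 2, 2024, is inside that window, so Galek Isles is at UTC+02:00.
14:45 UTC + 2h = 16:45 Galek Isles.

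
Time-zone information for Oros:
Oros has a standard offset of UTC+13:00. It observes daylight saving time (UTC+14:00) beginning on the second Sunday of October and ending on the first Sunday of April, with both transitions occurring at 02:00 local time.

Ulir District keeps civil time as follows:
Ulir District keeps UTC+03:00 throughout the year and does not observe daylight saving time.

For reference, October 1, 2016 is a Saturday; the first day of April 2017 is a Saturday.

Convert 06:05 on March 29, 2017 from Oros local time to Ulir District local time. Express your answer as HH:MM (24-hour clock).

1 October 2016 is a Saturday, so the first Sunday is October 2 and the second is October 9.
1 April 2017 is a Saturday, so the first Sunday is April 2.
March 29, 2017 falls between 9 October 2016 and 2 April 2017, so daylight saving is in effect and Oros is at UTC+14:00.
06:05 Oros − 14h = 16:05 UTC (rolling into the previous day, 28 March 2017).
Ulir District has no daylight saving, so its offset is UTC+03:00 year-round.
16:05 UTC + 3h = 19:05 Ulir District.

19:05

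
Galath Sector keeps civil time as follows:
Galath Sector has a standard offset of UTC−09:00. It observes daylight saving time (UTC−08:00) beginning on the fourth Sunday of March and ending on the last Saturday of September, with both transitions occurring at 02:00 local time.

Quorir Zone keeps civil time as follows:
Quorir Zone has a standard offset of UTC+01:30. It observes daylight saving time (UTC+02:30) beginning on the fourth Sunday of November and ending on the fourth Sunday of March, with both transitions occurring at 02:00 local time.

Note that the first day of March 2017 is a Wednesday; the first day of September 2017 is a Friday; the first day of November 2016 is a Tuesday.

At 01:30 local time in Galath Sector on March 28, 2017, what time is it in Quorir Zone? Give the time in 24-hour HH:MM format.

1 March 2017 is a Wednesday, so the first Sunday is March 5 and the fourth is March 26.
1 September 2017 is a Friday, so Saturdays fall on 2, 9, 16, 23, 30; the last is September 30.
March 28, 2017 falls between 26 March and 30 September, so daylight saving is in effect and Galath Sector is at UTC−08:00.
01:30 Galath Sector + 8h = 09:30 UTC.
1 November 2016 is a Tuesday, so the first Sunday is November 6 and the fourth is November 27.
1 March 2017 is a Wednesday, so the first Sunday is March 5 and the fourth is March 26.
At the standard offset (UTC+01:30), 09:30 UTC + 1h30m = 11:00 Quorir Zone standard time.
Daylight saving runs 27 November 2016 – 26 March 2017; the standard-time date in Quorir Zone, March 28, 2017, is outside that window, so Quorir Zone is on standard time at UTC+01:30.
09:30 UTC + 1h30m = 11:00 Quorir Zone.

11:00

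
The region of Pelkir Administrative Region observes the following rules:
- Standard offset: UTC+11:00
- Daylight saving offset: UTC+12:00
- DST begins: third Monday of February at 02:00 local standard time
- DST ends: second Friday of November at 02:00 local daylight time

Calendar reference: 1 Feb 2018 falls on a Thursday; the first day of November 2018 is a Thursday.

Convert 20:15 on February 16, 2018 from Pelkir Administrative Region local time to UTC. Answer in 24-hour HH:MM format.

09:15

1 February 2018 is a Thursday, so the first Monday is February 5 and the third is February 19.
1 November 2018 is a Thursday, so the first Friday is November 2 and the second is November 9.
Daylight saving runs 19 February – 9 November; February 16, 2018 is outside that window, so Pelkir Administrative Region is on standard time at UTC+11:00.
20:15 local − 11h = 09:15 UTC.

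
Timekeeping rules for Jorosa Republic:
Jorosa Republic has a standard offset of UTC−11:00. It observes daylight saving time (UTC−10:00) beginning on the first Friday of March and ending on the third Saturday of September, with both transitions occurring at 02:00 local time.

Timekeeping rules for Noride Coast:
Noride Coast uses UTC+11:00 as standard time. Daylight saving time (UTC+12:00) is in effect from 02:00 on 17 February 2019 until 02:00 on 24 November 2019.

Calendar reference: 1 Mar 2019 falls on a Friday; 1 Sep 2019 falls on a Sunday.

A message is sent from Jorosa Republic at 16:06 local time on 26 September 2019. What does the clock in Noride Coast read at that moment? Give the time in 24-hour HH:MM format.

1 March 2019 is a Friday, so the first Friday is March 1.
1 September 2019 is a Sunday, so the first Saturday is September 7 and the third is September 21.
Daylight saving runs 1 March – 21 September; 26 September 2019 is outside that window, so Jorosa Republic is on standard time at UTC−11:00.
16:06 Jorosa Republic + 11h = 03:06 UTC (rolling into the next day, 27 September 2019).
At the standard offset (UTC+11:00), 03:06 UTC + 11h = 14:06 Noride Coast standard time.
The standard-time date in Noride Coast, 27 September 2019, lies within the daylight-saving period (17 February – 24 November), so Noride Coast is on daylight time, UTC+12:00.
03:06 UTC + 12h = 15:06 Noride Coast.

15:06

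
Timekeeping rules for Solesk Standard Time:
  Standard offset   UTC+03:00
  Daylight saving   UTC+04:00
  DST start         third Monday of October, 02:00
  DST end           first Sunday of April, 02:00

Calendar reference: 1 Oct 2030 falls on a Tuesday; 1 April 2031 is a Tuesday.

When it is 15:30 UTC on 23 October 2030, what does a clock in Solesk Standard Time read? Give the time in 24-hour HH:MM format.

1 October 2030 is a Tuesday, so the first Monday is October 7 and the third is October 21.
1 April 2031 is a Tuesday, so the first Sunday is April 6.
At the standard offset (UTC+03:00), 15:30 UTC + 3h = 18:30 Solesk Standard Time standard time.
The standard-time date in Solesk Standard Time, 23 October 2030, falls between 21 October 2030 and 6 April 2031, so daylight saving is in effect and Solesk Standard Time is at UTC+04:00.
15:30 UTC + 4h = 19:30 local.

19:30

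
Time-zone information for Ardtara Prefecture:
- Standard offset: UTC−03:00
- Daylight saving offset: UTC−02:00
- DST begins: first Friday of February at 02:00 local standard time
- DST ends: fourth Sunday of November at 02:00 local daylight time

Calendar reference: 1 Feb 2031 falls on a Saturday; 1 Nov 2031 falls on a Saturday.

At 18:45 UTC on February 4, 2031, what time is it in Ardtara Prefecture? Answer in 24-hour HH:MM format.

15:45

1 February 2031 is a Saturday, so the first Friday is February 7.
1 November 2031 is a Saturday, so the first Sunday is November 2 and the fourth is November 23.
At the standard offset (UTC−03:00), 18:45 UTC − 3h = 15:45 Ardtara Prefecture standard time.
The standard-time date in Ardtara Prefecture, February 4, 2031, does not fall between 7 February and 23 November, so daylight saving is not in effect and Ardtara Prefecture is at UTC−03:00.
18:45 UTC − 3h = 15:45 local.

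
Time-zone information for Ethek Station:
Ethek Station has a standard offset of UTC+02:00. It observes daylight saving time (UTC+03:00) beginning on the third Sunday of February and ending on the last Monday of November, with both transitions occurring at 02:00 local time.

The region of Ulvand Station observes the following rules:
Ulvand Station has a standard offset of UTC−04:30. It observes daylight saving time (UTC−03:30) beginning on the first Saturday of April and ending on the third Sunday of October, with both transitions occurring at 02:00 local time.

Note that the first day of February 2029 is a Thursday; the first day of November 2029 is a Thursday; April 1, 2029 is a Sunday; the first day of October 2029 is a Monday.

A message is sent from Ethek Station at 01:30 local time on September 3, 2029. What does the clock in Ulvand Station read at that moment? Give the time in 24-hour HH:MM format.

19:00

1 February 2029 is a Thursday, so the first Sunday is February 4 and the third is February 18.
1 November 2029 is a Thursday, so Mondays fall on 5, 12, 19, 26; the last is November 26.
September 3, 2029 lies within the daylight-saving period (18 February – 26 November), so Ethek Station is on daylight time, UTC+03:00.
01:30 Ethek Station − 3h = 22:30 UTC (rolling into the previous day, 2 September 2029).
1 April 2029 is a Sunday, so the first Saturday is April 7.
1 October 2029 is a Monday, so the first Sunday is October 7 and the third is October 21.
At the standard offset (UTC−04:30), 22:30 UTC − 4h30m = 18:00 Ulvand Station standard time.
Daylight saving runs 7 April – 21 October; the standard-time date in Ulvand Station, September 2, 2029, is inside that window, so Ulvand Station is at UTC−03:30.
22:30 UTC − 3h30m = 19:00 Ulvand Station.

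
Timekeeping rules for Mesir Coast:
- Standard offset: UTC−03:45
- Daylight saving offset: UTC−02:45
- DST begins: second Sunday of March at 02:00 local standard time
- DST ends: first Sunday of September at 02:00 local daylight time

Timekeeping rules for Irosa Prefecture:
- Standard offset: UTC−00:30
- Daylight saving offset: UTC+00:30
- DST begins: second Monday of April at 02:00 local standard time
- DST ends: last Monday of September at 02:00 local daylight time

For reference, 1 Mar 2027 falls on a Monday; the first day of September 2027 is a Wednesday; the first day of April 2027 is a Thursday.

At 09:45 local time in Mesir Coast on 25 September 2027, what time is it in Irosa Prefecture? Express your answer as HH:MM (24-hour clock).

1 March 2027 is a Monday, so the first Sunday is March 7 and the second is March 14.
1 September 2027 is a Wednesday, so the first Sunday is September 5.
25 September 2027 does not fall between 14 March and 5 September, so daylight saving is not in effect and Mesir Coast is at UTC−03:45.
09:45 Mesir Coast + 3h45m = 13:30 UTC.
1 April 2027 is a Thursday, so the first Monday is April 5 and the second is April 12.
1 September 2027 is a Wednesday, so Mondays fall on 6, 13, 20, 27; the last is September 27.
At the standard offset (UTC−00:30), 13:30 UTC − 0h30m = 13:00 Irosa Prefecture standard time.
Daylight saving runs 12 April – 27 September; the standard-time date in Irosa Prefecture, 25 September 2027, is inside that window, so Irosa Prefecture is at UTC+00:30.
13:30 UTC + 0h30m = 14:00 Irosa Prefecture.

14:00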